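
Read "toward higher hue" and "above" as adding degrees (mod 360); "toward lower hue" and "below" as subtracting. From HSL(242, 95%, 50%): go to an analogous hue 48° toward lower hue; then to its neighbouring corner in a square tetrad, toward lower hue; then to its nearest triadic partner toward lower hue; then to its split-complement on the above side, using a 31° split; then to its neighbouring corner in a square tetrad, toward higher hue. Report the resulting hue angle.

242 − 48 = 194°   (analog 48° ↓)
194 − 90 = 104°   (square ↓)
104 − 120 = -16 → -16 + 360 = 344°   (triadic ↓)
344 + 211 = 555 → 555 − 360 = 195°   (split-comp 31° ↑)
195 + 90 = 285°   (square ↑)

285°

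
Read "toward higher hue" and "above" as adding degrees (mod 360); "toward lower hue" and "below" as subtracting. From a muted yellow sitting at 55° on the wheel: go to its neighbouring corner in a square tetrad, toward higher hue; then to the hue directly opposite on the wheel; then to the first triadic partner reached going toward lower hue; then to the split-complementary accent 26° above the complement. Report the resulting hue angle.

51°

square ↑ +90°: 55 + 90 = 145°
complement +180°: 145 + 180 = 325°
triadic ↓ −120°: 325 − 120 = 205°
split-comp 26° ↑ +206°: 205 + 206 = 411 → 411 − 360 = 51°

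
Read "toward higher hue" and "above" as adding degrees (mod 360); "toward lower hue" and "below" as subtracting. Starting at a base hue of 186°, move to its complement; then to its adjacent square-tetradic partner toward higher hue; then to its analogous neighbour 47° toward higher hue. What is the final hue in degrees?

143°

complement +180°: 186 + 180 = 366 → 366 − 360 = 6°
square ↑ +90°: 6 + 90 = 96°
analog 47° ↑ +47°: 96 + 47 = 143°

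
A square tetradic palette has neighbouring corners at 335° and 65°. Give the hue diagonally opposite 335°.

155°

A square tetradic scheme places four hues 90° apart; opposite corners are 180° apart.
335 + 180 = 515 → 515 − 360 = 155°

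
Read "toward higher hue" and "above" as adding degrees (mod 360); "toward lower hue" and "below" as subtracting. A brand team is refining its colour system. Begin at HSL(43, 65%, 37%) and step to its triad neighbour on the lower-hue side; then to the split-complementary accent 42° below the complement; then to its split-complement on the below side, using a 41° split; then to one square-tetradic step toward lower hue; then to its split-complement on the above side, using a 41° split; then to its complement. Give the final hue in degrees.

151°

triadic ↓ −120°: 43 − 120 = -77 → -77 + 360 = 283°
split-comp 42° ↓ +138°: 283 + 138 = 421 → 421 − 360 = 61°
split-comp 41° ↓ +139°: 61 + 139 = 200°
square ↓ −90°: 200 − 90 = 110°
split-comp 41° ↑ +221°: 110 + 221 = 331°
complement +180°: 331 + 180 = 511 → 511 − 360 = 151°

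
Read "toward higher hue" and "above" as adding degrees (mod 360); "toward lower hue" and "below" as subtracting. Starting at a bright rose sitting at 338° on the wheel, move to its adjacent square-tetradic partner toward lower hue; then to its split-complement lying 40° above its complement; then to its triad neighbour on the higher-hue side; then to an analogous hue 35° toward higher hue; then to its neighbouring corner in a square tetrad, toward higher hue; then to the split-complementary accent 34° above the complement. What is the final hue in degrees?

−90° (square ↓): 338 − 90 = 248°
+220° (split-comp 40° ↑): 248 + 220 = 468 → 468 − 360 = 108°
+120° (triadic ↑): 108 + 120 = 228°
+35° (analog 35° ↑): 228 + 35 = 263°
+90° (square ↑): 263 + 90 = 353°
+214° (split-comp 34° ↑): 353 + 214 = 567 → 567 − 360 = 207°

207°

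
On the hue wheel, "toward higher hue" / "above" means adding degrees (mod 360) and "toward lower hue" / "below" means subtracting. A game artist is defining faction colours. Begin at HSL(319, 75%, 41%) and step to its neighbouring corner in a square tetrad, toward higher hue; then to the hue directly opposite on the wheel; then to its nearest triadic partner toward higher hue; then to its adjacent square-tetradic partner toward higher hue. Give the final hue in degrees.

79°

square ↑ +90°: 319 + 90 = 409 → 409 − 360 = 49°
complement +180°: 49 + 180 = 229°
triadic ↑ +120°: 229 + 120 = 349°
square ↑ +90°: 349 + 90 = 439 → 439 − 360 = 79°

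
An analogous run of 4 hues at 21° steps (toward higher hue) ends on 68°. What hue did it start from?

3 steps of 21° (toward higher hue) give a net shift of +63°.
Start = end − shift: 68 − 63 = 5°

5°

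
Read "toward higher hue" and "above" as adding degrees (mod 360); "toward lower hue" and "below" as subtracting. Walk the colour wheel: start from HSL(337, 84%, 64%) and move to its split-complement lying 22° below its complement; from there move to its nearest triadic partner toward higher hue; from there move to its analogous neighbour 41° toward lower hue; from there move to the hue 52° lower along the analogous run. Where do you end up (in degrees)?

162°

split-comp 22° ↓ +158°: 337 + 158 = 495 → 495 − 360 = 135°
triadic ↑ +120°: 135 + 120 = 255°
analog 41° ↓ −41°: 255 − 41 = 214°
analog 52° ↓ −52°: 214 − 52 = 162°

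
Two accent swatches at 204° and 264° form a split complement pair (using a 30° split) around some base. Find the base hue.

The accents sit 30° either side of the complement, so the complement is their short-arc midpoint on the wheel.
Short-arc midpoint of 204° and 264°: 234°.
Base is 180° from the complement: 234 − 180 = 54°

54°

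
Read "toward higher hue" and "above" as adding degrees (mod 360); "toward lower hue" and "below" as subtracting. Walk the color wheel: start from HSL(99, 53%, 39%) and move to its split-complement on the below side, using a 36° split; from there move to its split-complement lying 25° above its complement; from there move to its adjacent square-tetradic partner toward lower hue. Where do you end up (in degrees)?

358°

+144° (split-comp 36° ↓): 99 + 144 = 243°
+205° (split-comp 25° ↑): 243 + 205 = 448 → 448 − 360 = 88°
−90° (square ↓): 88 − 90 = -2 → -2 + 360 = 358°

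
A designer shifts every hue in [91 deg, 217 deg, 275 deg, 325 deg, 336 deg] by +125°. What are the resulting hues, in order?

216°, 342°, 40°, 90°, 101°

91 + 125 = 216°
217 + 125 = 342°
275 + 125 = 400 → 400 − 360 = 40°
325 + 125 = 450 → 450 − 360 = 90°
336 + 125 = 461 → 461 − 360 = 101°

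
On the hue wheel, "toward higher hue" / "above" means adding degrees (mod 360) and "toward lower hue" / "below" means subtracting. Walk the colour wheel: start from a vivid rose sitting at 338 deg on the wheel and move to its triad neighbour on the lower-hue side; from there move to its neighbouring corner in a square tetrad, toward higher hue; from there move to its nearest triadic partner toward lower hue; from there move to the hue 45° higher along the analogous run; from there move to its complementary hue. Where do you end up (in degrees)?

−120° (triadic ↓): 338 − 120 = 218°
+90° (square ↑): 218 + 90 = 308°
−120° (triadic ↓): 308 − 120 = 188°
+45° (analog 45° ↑): 188 + 45 = 233°
+180° (complement): 233 + 180 = 413 → 413 − 360 = 53°

53°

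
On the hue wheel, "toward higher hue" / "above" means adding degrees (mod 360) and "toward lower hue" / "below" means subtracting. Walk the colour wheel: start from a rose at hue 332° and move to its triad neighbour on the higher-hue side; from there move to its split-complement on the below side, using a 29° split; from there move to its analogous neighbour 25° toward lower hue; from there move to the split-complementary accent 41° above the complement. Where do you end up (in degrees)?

+120° (triadic ↑): 332 + 120 = 452 → 452 − 360 = 92°
+151° (split-comp 29° ↓): 92 + 151 = 243°
−25° (analog 25° ↓): 243 − 25 = 218°
+221° (split-comp 41° ↑): 218 + 221 = 439 → 439 − 360 = 79°

79°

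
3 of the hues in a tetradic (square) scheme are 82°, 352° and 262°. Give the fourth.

172°

A square tetradic scheme places four hues every 90°.
The full set through 82° is {82°, 172°, 262°, 352°}.
Given {82°, 262°, 352°}, the missing hue is 172°.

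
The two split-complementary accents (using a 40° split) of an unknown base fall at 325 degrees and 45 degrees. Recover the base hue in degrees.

The accents sit 40° either side of the complement, so the complement is their short-arc midpoint on the wheel.
Short-arc midpoint of 325° and 45°: 5°.
Base is 180° from the complement: 5 − 180 = -175 → -175 + 360 = 185°

185°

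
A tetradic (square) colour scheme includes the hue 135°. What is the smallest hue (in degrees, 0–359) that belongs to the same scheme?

45°

A square tetradic scheme places four hues every 90°.
The full set through 135° is {45°, 135°, 225°, 315°}.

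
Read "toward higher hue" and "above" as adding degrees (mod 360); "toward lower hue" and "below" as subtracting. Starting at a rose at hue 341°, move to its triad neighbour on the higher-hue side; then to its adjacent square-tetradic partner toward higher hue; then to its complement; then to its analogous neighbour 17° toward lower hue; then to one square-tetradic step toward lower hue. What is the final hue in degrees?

341 + 120 = 461 → 461 − 360 = 101°   (triadic ↑)
101 + 90 = 191°   (square ↑)
191 + 180 = 371 → 371 − 360 = 11°   (complement)
11 − 17 = -6 → -6 + 360 = 354°   (analog 17° ↓)
354 − 90 = 264°   (square ↓)

264°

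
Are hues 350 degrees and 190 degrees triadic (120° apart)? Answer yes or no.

no

Angular distance: |350 − 190| = 160 = 160°.
Triadic (120° apart) requires 120°.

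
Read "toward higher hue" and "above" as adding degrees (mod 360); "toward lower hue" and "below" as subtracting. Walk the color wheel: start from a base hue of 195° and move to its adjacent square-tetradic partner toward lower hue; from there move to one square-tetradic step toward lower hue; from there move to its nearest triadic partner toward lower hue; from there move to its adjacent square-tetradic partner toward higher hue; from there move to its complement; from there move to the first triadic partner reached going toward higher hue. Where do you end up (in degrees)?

square ↓ −90°: 195 − 90 = 105°
square ↓ −90°: 105 − 90 = 15°
triadic ↓ −120°: 15 − 120 = -105 → -105 + 360 = 255°
square ↑ +90°: 255 + 90 = 345°
complement +180°: 345 + 180 = 525 → 525 − 360 = 165°
triadic ↑ +120°: 165 + 120 = 285°

285°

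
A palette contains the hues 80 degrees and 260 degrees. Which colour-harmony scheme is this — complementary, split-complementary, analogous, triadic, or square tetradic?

complementary

Sort the hues: 80°, 260°.
Successive gaps around the wheel: 180°, 180°.
Two hues 180° apart are complementary.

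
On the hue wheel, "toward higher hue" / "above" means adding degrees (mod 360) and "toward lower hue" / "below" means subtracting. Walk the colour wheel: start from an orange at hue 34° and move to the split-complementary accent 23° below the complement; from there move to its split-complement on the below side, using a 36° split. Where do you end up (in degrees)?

335°

34 + 157 = 191°   (split-comp 23° ↓)
191 + 144 = 335°   (split-comp 36° ↓)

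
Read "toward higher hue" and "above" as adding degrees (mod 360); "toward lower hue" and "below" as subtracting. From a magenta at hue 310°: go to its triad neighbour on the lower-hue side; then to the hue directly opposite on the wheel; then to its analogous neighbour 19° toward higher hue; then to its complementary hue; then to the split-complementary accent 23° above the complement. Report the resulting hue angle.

52°

−120° (triadic ↓): 310 − 120 = 190°
+180° (complement): 190 + 180 = 370 → 370 − 360 = 10°
+19° (analog 19° ↑): 10 + 19 = 29°
+180° (complement): 29 + 180 = 209°
+203° (split-comp 23° ↑): 209 + 203 = 412 → 412 − 360 = 52°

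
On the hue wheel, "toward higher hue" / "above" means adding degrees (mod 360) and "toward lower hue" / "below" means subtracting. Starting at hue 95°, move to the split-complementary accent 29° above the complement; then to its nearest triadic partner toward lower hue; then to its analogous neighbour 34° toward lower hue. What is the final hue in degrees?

150°

split-comp 29° ↑ +209°: 95 + 209 = 304°
triadic ↓ −120°: 304 − 120 = 184°
analog 34° ↓ −34°: 184 − 34 = 150°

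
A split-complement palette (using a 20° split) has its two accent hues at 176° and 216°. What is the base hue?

The accents sit 20° either side of the complement, so the complement is their short-arc midpoint on the wheel.
Short-arc midpoint of 176° and 216°: 196°.
Base is 180° from the complement: 196 − 180 = 16°

16°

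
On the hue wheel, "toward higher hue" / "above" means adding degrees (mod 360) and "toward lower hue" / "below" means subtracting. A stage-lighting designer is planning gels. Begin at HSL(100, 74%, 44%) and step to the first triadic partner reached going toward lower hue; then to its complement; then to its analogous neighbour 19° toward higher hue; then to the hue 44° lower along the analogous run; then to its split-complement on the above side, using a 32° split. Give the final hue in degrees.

−120° (triadic ↓): 100 − 120 = -20 → -20 + 360 = 340°
+180° (complement): 340 + 180 = 520 → 520 − 360 = 160°
+19° (analog 19° ↑): 160 + 19 = 179°
−44° (analog 44° ↓): 179 − 44 = 135°
+212° (split-comp 32° ↑): 135 + 212 = 347°

347°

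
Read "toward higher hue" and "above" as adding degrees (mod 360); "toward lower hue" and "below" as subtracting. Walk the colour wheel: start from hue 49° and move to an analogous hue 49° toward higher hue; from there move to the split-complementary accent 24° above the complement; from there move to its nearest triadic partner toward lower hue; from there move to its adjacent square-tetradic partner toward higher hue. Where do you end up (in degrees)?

analog 49° ↑ +49°: 49 + 49 = 98°
split-comp 24° ↑ +204°: 98 + 204 = 302°
triadic ↓ −120°: 302 − 120 = 182°
square ↑ +90°: 182 + 90 = 272°

272°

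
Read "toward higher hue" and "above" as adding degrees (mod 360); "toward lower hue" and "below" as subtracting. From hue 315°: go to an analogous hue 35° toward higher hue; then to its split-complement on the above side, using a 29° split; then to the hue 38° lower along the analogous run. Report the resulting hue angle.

analog 35° ↑ +35°: 315 + 35 = 350°
split-comp 29° ↑ +209°: 350 + 209 = 559 → 559 − 360 = 199°
analog 38° ↓ −38°: 199 − 38 = 161°

161°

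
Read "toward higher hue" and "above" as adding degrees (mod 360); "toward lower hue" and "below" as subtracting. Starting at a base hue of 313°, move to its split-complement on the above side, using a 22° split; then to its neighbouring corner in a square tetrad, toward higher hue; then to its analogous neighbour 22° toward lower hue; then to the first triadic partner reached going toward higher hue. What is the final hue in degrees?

split-comp 22° ↑ +202°: 313 + 202 = 515 → 515 − 360 = 155°
square ↑ +90°: 155 + 90 = 245°
analog 22° ↓ −22°: 245 − 22 = 223°
triadic ↑ +120°: 223 + 120 = 343°

343°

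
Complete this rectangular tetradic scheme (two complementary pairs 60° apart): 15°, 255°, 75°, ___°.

A rectangular tetradic uses two complementary pairs 60° apart: offsets 0°, 60°, 180°, 240°.
Among {15°, 75°, 255°}, 75° and 255° are a 180° pair.
The remaining hue 15° needs its own complement: 15 + 180 = 195°

195°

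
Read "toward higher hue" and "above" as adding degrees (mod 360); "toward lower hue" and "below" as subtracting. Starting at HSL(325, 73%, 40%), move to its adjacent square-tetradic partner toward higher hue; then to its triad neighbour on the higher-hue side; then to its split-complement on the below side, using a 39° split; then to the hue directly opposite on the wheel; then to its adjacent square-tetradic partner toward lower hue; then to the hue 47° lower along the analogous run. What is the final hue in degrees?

square ↑ +90°: 325 + 90 = 415 → 415 − 360 = 55°
triadic ↑ +120°: 55 + 120 = 175°
split-comp 39° ↓ +141°: 175 + 141 = 316°
complement +180°: 316 + 180 = 496 → 496 − 360 = 136°
square ↓ −90°: 136 − 90 = 46°
analog 47° ↓ −47°: 46 − 47 = -1 → -1 + 360 = 359°

359°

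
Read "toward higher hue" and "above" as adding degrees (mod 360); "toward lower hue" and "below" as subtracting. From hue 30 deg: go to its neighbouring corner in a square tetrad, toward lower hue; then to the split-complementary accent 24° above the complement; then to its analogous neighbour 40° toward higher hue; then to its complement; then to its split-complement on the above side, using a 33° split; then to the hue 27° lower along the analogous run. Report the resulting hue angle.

190°

−90° (square ↓): 30 − 90 = -60 → -60 + 360 = 300°
+204° (split-comp 24° ↑): 300 + 204 = 504 → 504 − 360 = 144°
+40° (analog 40° ↑): 144 + 40 = 184°
+180° (complement): 184 + 180 = 364 → 364 − 360 = 4°
+213° (split-comp 33° ↑): 4 + 213 = 217°
−27° (analog 27° ↓): 217 − 27 = 190°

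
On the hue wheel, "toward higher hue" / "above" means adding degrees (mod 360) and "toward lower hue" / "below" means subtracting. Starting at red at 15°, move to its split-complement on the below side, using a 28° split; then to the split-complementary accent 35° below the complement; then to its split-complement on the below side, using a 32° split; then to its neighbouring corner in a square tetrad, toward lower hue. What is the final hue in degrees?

+152° (split-comp 28° ↓): 15 + 152 = 167°
+145° (split-comp 35° ↓): 167 + 145 = 312°
+148° (split-comp 32° ↓): 312 + 148 = 460 → 460 − 360 = 100°
−90° (square ↓): 100 − 90 = 10°

10°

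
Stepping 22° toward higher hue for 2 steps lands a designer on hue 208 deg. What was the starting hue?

164°

2 steps of 22° (toward higher hue) give a net shift of +44°.
Start = end − shift: 208 − 44 = 164°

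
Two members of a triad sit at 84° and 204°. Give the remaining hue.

A triad spaces three hues 120° apart.
The full set is {84°, 204°, 324°}.

324°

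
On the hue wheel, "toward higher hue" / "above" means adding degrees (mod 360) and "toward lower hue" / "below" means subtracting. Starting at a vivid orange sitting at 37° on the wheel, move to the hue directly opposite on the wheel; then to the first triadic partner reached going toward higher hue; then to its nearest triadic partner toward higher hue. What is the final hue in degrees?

97°

+180° (complement): 37 + 180 = 217°
+120° (triadic ↑): 217 + 120 = 337°
+120° (triadic ↑): 337 + 120 = 457 → 457 − 360 = 97°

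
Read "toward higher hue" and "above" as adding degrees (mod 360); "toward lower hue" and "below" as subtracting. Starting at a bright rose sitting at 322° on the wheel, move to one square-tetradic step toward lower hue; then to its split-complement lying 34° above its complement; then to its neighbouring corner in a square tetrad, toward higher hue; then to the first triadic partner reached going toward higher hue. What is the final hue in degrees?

296°

−90° (square ↓): 322 − 90 = 232°
+214° (split-comp 34° ↑): 232 + 214 = 446 → 446 − 360 = 86°
+90° (square ↑): 86 + 90 = 176°
+120° (triadic ↑): 176 + 120 = 296°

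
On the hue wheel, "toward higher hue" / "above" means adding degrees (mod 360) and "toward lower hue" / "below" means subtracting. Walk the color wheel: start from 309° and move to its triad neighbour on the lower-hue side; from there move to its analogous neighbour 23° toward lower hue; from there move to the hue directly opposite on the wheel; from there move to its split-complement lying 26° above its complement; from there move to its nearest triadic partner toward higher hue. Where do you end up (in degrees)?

312°

309 − 120 = 189°   (triadic ↓)
189 − 23 = 166°   (analog 23° ↓)
166 + 180 = 346°   (complement)
346 + 206 = 552 → 552 − 360 = 192°   (split-comp 26° ↑)
192 + 120 = 312°   (triadic ↑)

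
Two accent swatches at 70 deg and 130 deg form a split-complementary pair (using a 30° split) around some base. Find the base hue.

280°

The accents sit 30° either side of the complement, so the complement is their short-arc midpoint on the wheel.
Short-arc midpoint of 70° and 130°: 100°.
Base is 180° from the complement: 100 − 180 = -80 → -80 + 360 = 280°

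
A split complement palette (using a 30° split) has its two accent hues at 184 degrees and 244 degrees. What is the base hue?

34°

The accents sit 30° either side of the complement, so the complement is their short-arc midpoint on the wheel.
Short-arc midpoint of 184° and 244°: 214°.
Base is 180° from the complement: 214 − 180 = 34°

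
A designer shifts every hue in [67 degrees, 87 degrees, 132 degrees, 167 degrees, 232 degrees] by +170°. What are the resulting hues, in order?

237°, 257°, 302°, 337°, 42°

67 + 170 = 237°
87 + 170 = 257°
132 + 170 = 302°
167 + 170 = 337°
232 + 170 = 402 → 402 − 360 = 42°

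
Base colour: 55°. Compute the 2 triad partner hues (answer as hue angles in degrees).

175° and 295°

A triad places three hues 120° apart.
55 + 120 = 175°
55 + 240 = 295°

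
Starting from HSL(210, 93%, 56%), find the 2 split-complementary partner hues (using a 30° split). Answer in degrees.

0° and 60°

Split-complementary hues sit 30° either side of the complement.
Complement of 210°: 210 + 180 = 390 → 390 − 360 = 30°
30 − 30 = 0°
30 + 30 = 60°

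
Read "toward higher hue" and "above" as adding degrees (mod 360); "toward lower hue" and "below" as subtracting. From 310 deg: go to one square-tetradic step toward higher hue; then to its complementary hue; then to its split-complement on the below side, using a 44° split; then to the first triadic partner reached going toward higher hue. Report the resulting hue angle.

116°

+90° (square ↑): 310 + 90 = 400 → 400 − 360 = 40°
+180° (complement): 40 + 180 = 220°
+136° (split-comp 44° ↓): 220 + 136 = 356°
+120° (triadic ↑): 356 + 120 = 476 → 476 − 360 = 116°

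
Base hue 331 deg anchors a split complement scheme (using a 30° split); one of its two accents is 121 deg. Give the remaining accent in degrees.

181°

Split-complementary hues sit 30° either side of the complement.
Complement of the base 331°: 331 + 180 = 511 → 511 − 360 = 151°
The given accent 121° is 30° one side of 151°; the other accent sits 30° the other side: 151 + 30 = 181°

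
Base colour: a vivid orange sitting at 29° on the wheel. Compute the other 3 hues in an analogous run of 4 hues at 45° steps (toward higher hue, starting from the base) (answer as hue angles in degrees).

74°, 119°, and 164°

Analogous hues sit every 45° along the wheel.
29 + 45 = 74°
29 + 90 = 119°
29 + 135 = 164°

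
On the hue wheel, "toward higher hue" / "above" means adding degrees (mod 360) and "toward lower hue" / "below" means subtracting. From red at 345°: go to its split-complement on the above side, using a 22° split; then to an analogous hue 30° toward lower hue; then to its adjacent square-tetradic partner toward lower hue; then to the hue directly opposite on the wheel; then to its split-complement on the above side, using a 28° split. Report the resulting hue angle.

+202° (split-comp 22° ↑): 345 + 202 = 547 → 547 − 360 = 187°
−30° (analog 30° ↓): 187 − 30 = 157°
−90° (square ↓): 157 − 90 = 67°
+180° (complement): 67 + 180 = 247°
+208° (split-comp 28° ↑): 247 + 208 = 455 → 455 − 360 = 95°

95°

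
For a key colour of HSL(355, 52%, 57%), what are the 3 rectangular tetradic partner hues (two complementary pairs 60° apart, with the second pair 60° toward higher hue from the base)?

55°, 175° and 235°

355 + 60 = 415 → 415 − 360 = 55°
355 + 180 = 535 → 535 − 360 = 175°
355 + 240 = 595 → 595 − 360 = 235°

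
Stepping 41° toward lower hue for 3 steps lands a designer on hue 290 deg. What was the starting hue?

53°

3 steps of 41° (toward lower hue) give a net shift of −123°.
Start = end − shift: 290 + 123 = 413 → 413 − 360 = 53°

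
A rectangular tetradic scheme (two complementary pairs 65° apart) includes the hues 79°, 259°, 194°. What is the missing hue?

A rectangular tetradic uses two complementary pairs 65° apart: offsets 0°, 65°, 180°, 245°.
Among {79°, 194°, 259°}, 79° and 259° are a 180° pair.
The remaining hue 194° needs its own complement: 194 + 180 = 374 → 374 − 360 = 14°

14°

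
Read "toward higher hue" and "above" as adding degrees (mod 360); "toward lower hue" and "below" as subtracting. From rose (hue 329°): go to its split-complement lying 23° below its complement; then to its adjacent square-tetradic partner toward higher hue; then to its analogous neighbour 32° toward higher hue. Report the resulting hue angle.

248°

329 + 157 = 486 → 486 − 360 = 126°   (split-comp 23° ↓)
126 + 90 = 216°   (square ↑)
216 + 32 = 248°   (analog 32° ↑)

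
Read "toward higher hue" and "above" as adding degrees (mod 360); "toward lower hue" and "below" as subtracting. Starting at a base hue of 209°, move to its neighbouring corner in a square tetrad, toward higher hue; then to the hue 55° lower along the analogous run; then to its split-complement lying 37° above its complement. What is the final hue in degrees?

+90° (square ↑): 209 + 90 = 299°
−55° (analog 55° ↓): 299 − 55 = 244°
+217° (split-comp 37° ↑): 244 + 217 = 461 → 461 − 360 = 101°

101°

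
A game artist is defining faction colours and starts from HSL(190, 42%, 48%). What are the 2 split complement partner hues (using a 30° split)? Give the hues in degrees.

340° and 40°

Split-complementary hues sit 30° either side of the complement.
Complement of 190°: 190 + 180 = 370 → 370 − 360 = 10°
10 − 30 = -20 → -20 + 360 = 340°
10 + 30 = 40°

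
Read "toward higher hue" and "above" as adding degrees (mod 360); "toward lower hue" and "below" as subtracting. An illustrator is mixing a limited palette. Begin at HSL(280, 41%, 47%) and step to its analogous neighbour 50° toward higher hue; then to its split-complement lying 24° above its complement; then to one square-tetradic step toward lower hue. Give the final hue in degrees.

84°

+50° (analog 50° ↑): 280 + 50 = 330°
+204° (split-comp 24° ↑): 330 + 204 = 534 → 534 − 360 = 174°
−90° (square ↓): 174 − 90 = 84°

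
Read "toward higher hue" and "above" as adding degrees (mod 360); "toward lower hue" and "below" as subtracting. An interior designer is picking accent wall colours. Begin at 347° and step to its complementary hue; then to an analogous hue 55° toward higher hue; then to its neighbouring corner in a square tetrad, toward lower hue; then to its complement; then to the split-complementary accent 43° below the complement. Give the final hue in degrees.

89°

complement +180°: 347 + 180 = 527 → 527 − 360 = 167°
analog 55° ↑ +55°: 167 + 55 = 222°
square ↓ −90°: 222 − 90 = 132°
complement +180°: 132 + 180 = 312°
split-comp 43° ↓ +137°: 312 + 137 = 449 → 449 − 360 = 89°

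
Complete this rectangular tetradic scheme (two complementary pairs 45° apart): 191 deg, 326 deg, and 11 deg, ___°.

A rectangular tetradic uses two complementary pairs 45° apart: offsets 0°, 45°, 180°, 225°.
Among {11°, 191°, 326°}, 11° and 191° are a 180° pair.
The remaining hue 326° needs its own complement: 326 + 180 = 506 → 506 − 360 = 146°

146°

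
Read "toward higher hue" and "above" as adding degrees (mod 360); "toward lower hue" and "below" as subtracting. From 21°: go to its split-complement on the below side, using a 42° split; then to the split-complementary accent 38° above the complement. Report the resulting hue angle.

17°

+138° (split-comp 42° ↓): 21 + 138 = 159°
+218° (split-comp 38° ↑): 159 + 218 = 377 → 377 − 360 = 17°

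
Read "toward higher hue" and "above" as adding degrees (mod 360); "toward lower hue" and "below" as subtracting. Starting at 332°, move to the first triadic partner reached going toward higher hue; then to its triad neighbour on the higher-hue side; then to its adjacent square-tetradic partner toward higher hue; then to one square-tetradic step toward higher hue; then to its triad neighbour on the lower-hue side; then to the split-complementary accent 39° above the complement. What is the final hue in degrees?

332 + 120 = 452 → 452 − 360 = 92°   (triadic ↑)
92 + 120 = 212°   (triadic ↑)
212 + 90 = 302°   (square ↑)
302 + 90 = 392 → 392 − 360 = 32°   (square ↑)
32 − 120 = -88 → -88 + 360 = 272°   (triadic ↓)
272 + 219 = 491 → 491 − 360 = 131°   (split-comp 39° ↑)

131°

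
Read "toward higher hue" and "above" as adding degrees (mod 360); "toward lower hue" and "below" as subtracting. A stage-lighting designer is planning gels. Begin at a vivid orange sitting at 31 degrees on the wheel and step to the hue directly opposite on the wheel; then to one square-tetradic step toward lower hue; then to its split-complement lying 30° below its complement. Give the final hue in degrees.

31 + 180 = 211°   (complement)
211 − 90 = 121°   (square ↓)
121 + 150 = 271°   (split-comp 30° ↓)

271°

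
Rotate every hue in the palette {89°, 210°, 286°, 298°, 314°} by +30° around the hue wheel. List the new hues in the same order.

89 + 30 = 119°
210 + 30 = 240°
286 + 30 = 316°
298 + 30 = 328°
314 + 30 = 344°

119°, 240°, 316°, 328°, 344°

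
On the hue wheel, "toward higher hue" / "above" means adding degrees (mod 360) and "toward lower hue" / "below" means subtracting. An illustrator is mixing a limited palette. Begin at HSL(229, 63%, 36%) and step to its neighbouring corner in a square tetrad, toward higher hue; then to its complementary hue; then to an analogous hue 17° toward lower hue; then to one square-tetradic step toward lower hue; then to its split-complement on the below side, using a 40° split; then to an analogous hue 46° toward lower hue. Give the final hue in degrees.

126°

+90° (square ↑): 229 + 90 = 319°
+180° (complement): 319 + 180 = 499 → 499 − 360 = 139°
−17° (analog 17° ↓): 139 − 17 = 122°
−90° (square ↓): 122 − 90 = 32°
+140° (split-comp 40° ↓): 32 + 140 = 172°
−46° (analog 46° ↓): 172 − 46 = 126°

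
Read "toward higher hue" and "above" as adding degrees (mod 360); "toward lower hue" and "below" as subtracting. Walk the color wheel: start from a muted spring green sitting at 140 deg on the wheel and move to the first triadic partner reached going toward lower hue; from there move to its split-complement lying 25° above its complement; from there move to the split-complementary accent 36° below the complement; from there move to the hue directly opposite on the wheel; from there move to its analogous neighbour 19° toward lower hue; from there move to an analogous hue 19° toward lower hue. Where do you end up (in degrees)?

−120° (triadic ↓): 140 − 120 = 20°
+205° (split-comp 25° ↑): 20 + 205 = 225°
+144° (split-comp 36° ↓): 225 + 144 = 369 → 369 − 360 = 9°
+180° (complement): 9 + 180 = 189°
−19° (analog 19° ↓): 189 − 19 = 170°
−19° (analog 19° ↓): 170 − 19 = 151°

151°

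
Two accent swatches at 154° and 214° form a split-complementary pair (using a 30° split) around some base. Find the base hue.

The accents sit 30° either side of the complement, so the complement is their short-arc midpoint on the wheel.
Short-arc midpoint of 154° and 214°: 184°.
Base is 180° from the complement: 184 − 180 = 4°

4°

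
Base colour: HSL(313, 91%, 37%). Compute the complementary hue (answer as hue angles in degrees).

133°

The complement sits 180° across the wheel.
313 + 180 = 493 → 493 − 360 = 133°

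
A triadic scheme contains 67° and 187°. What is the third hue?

307°

A triad spaces three hues 120° apart.
The full set is {67°, 187°, 307°}.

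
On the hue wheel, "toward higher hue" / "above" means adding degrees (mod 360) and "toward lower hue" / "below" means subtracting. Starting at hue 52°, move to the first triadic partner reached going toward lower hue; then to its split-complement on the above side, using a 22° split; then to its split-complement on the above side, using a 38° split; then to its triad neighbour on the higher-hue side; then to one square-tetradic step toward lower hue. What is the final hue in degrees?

22°

triadic ↓ −120°: 52 − 120 = -68 → -68 + 360 = 292°
split-comp 22° ↑ +202°: 292 + 202 = 494 → 494 − 360 = 134°
split-comp 38° ↑ +218°: 134 + 218 = 352°
triadic ↑ +120°: 352 + 120 = 472 → 472 − 360 = 112°
square ↓ −90°: 112 − 90 = 22°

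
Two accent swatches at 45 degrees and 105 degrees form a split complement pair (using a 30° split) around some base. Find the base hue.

The accents sit 30° either side of the complement, so the complement is their short-arc midpoint on the wheel.
Short-arc midpoint of 45° and 105°: 75°.
Base is 180° from the complement: 75 − 180 = -105 → -105 + 360 = 255°

255°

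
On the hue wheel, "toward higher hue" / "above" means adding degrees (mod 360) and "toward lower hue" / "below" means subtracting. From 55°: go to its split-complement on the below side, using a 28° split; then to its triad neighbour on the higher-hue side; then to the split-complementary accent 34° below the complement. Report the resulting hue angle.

113°

+152° (split-comp 28° ↓): 55 + 152 = 207°
+120° (triadic ↑): 207 + 120 = 327°
+146° (split-comp 34° ↓): 327 + 146 = 473 → 473 − 360 = 113°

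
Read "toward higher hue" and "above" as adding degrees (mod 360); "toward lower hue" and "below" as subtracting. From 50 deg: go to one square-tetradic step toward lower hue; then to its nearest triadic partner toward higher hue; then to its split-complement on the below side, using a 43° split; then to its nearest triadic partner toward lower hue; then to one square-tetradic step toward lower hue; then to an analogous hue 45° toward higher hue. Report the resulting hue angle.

52°

square ↓ −90°: 50 − 90 = -40 → -40 + 360 = 320°
triadic ↑ +120°: 320 + 120 = 440 → 440 − 360 = 80°
split-comp 43° ↓ +137°: 80 + 137 = 217°
triadic ↓ −120°: 217 − 120 = 97°
square ↓ −90°: 97 − 90 = 7°
analog 45° ↑ +45°: 7 + 45 = 52°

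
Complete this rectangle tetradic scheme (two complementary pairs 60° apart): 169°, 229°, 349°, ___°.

A rectangular tetradic uses two complementary pairs 60° apart: offsets 0°, 60°, 180°, 240°.
Among {169°, 229°, 349°}, 349° and 169° are a 180° pair.
The remaining hue 229° needs its own complement: 229 + 180 = 409 → 409 − 360 = 49°

49°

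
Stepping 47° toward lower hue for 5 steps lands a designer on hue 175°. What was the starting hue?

5 steps of 47° (toward lower hue) give a net shift of −235°.
Start = end − shift: 175 + 235 = 410 → 410 − 360 = 50°

50°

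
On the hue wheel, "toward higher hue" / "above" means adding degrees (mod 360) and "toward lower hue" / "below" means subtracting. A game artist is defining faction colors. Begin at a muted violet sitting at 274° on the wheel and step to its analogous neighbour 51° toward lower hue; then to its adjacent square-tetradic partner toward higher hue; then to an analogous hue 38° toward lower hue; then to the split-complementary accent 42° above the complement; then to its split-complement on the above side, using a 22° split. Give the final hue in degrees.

−51° (analog 51° ↓): 274 − 51 = 223°
+90° (square ↑): 223 + 90 = 313°
−38° (analog 38° ↓): 313 − 38 = 275°
+222° (split-comp 42° ↑): 275 + 222 = 497 → 497 − 360 = 137°
+202° (split-comp 22° ↑): 137 + 202 = 339°

339°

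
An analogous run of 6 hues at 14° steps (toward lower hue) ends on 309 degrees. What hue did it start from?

19°

5 steps of 14° (toward lower hue) give a net shift of −70°.
Start = end − shift: 309 + 70 = 379 → 379 − 360 = 19°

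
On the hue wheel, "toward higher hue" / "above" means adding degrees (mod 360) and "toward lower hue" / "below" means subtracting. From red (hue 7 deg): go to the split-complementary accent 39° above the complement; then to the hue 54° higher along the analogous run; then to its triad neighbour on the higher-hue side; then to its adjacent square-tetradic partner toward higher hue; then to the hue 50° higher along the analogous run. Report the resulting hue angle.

180°

split-comp 39° ↑ +219°: 7 + 219 = 226°
analog 54° ↑ +54°: 226 + 54 = 280°
triadic ↑ +120°: 280 + 120 = 400 → 400 − 360 = 40°
square ↑ +90°: 40 + 90 = 130°
analog 50° ↑ +50°: 130 + 50 = 180°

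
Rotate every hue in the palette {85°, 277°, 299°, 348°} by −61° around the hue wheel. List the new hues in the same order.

24°, 216°, 238°, 287°

85 − 61 = 24°
277 − 61 = 216°
299 − 61 = 238°
348 − 61 = 287°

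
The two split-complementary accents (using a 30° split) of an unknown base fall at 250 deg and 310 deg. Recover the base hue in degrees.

100°

The accents sit 30° either side of the complement, so the complement is their short-arc midpoint on the wheel.
Short-arc midpoint of 250° and 310°: 280°.
Base is 180° from the complement: 280 − 180 = 100°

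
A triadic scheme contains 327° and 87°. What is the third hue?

207°

A triad spaces three hues 120° apart.
The full set is {87°, 207°, 327°}.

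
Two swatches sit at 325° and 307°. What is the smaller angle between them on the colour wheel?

|325 − 307| = 18.
18 ≤ 180, so the shorter arc is 18°.

18°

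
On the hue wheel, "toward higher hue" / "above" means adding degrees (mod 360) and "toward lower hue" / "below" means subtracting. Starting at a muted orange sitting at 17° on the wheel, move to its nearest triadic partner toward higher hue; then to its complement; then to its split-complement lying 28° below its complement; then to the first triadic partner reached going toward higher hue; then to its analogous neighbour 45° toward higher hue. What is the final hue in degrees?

+120° (triadic ↑): 17 + 120 = 137°
+180° (complement): 137 + 180 = 317°
+152° (split-comp 28° ↓): 317 + 152 = 469 → 469 − 360 = 109°
+120° (triadic ↑): 109 + 120 = 229°
+45° (analog 45° ↑): 229 + 45 = 274°

274°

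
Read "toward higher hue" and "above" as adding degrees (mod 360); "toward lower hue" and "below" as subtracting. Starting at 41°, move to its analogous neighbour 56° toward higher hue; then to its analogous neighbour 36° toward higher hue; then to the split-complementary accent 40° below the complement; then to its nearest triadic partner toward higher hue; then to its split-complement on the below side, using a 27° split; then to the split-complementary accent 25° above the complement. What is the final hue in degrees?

+56° (analog 56° ↑): 41 + 56 = 97°
+36° (analog 36° ↑): 97 + 36 = 133°
+140° (split-comp 40° ↓): 133 + 140 = 273°
+120° (triadic ↑): 273 + 120 = 393 → 393 − 360 = 33°
+153° (split-comp 27° ↓): 33 + 153 = 186°
+205° (split-comp 25° ↑): 186 + 205 = 391 → 391 − 360 = 31°

31°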